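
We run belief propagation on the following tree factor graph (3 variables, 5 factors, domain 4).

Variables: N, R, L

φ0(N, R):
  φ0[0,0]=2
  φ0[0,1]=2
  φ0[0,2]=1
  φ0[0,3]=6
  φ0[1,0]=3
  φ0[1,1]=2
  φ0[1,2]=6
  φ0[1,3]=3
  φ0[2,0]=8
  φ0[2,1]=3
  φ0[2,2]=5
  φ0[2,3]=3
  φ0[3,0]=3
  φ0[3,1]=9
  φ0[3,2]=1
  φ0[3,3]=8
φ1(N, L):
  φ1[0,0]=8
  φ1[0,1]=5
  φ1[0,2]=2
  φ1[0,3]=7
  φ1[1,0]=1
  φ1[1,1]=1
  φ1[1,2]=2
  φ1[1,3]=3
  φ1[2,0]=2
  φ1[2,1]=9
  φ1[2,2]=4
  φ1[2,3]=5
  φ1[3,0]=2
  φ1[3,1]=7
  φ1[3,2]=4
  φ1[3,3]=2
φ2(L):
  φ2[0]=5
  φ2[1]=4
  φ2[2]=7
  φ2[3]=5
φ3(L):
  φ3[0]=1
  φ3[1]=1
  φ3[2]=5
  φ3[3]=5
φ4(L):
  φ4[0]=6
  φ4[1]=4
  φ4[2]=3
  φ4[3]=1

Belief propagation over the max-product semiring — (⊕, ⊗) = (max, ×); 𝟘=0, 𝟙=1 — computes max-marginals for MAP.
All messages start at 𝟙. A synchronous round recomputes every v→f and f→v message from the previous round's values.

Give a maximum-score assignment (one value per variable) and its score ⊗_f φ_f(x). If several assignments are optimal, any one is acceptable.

assignment: (N=3, R=1, L=2); score = 3780

init: all messages = 𝟙 over 4 values
r1 m[φ0→N] = [6, 6, 8, 9]
r1 m[φ0→R] = [8, 9, 6, 8]
r1 m[φ1→N] = [8, 3, 9, 7]
r1 m[φ1→L] = [8, 9, 4, 7]
r1 m[φ2→L] = [5, 4, 7, 5]
r1 m[φ3→L] = [1, 1, 5, 5]
r1 m[φ4→L] = [6, 4, 3, 1]
r1 m[N→φ0] = [1, 1, 1, 1]
r1 m[N→φ1] = [1, 1, 1, 1]
r1 m[R→φ0] = [1, 1, 1, 1]
r1 m[L→φ1] = [1, 1, 1, 1]
r1 m[L→φ2] = [1, 1, 1, 1]
r1 m[L→φ3] = [1, 1, 1, 1]
r1 m[L→φ4] = [1, 1, 1, 1]
r2 m[φ0→N] = [6, 6, 8, 9]
r2 m[φ0→R] = [8, 9, 6, 8]
r2 m[φ1→N] = [8, 3, 9, 7]
r2 m[φ1→L] = [8, 9, 4, 7]
r2 m[φ2→L] = [5, 4, 7, 5]
r2 m[φ3→L] = [1, 1, 5, 5]
r2 m[φ4→L] = [6, 4, 3, 1]
r2 m[N→φ0] = [8, 3, 9, 7]
r2 m[N→φ1] = [6, 6, 8, 9]
r2 m[R→φ0] = [1, 1, 1, 1]
r2 m[L→φ1] = [30, 16, 105, 25]
r2 m[L→φ2] = [48, 36, 60, 35]
r2 m[L→φ3] = [240, 144, 84, 35]
r2 m[L→φ4] = [40, 36, 140, 175]
r3 m[φ0→N] = [6, 6, 8, 9]
r3 m[φ0→R] = [72, 63, 45, 56]
r3 m[φ1→N] = [240, 210, 420, 420]
r3 m[φ1→L] = [48, 72, 36, 42]
r3 m[φ2→L] = [5, 4, 7, 5]
r3 m[φ3→L] = [1, 1, 5, 5]
r3 m[φ4→L] = [6, 4, 3, 1]
r3 m[N→φ0] = [8, 3, 9, 7]
r3 m[N→φ1] = [6, 6, 8, 9]
r3 m[R→φ0] = [1, 1, 1, 1]
r3 m[L→φ1] = [30, 16, 105, 25]
r3 m[L→φ2] = [48, 36, 60, 35]
r3 m[L→φ3] = [240, 144, 84, 35]
r3 m[L→φ4] = [40, 36, 140, 175]
r4 m[φ0→N] = [6, 6, 8, 9]
r4 m[φ0→R] = [72, 63, 45, 56]
r4 m[φ1→N] = [240, 210, 420, 420]
r4 m[φ1→L] = [48, 72, 36, 42]
r4 m[φ2→L] = [5, 4, 7, 5]
r4 m[φ3→L] = [1, 1, 5, 5]
r4 m[φ4→L] = [6, 4, 3, 1]
r4 m[N→φ0] = [240, 210, 420, 420]
r4 m[N→φ1] = [6, 6, 8, 9]
r4 m[R→φ0] = [1, 1, 1, 1]
r4 m[L→φ1] = [30, 16, 105, 25]
r4 m[L→φ2] = [288, 288, 540, 210]
r4 m[L→φ3] = [1440, 1152, 756, 210]
r4 m[L→φ4] = [240, 288, 1260, 1050]
r5 m[φ0→N] = [6, 6, 8, 9]
r5 m[φ0→R] = [3360, 3780, 2100, 3360]
r5 m[φ1→N] = [240, 210, 420, 420]
r5 m[φ1→L] = [48, 72, 36, 42]
r5 m[φ2→L] = [5, 4, 7, 5]
r5 m[φ3→L] = [1, 1, 5, 5]
r5 m[φ4→L] = [6, 4, 3, 1]
r5 m[N→φ0] = [240, 210, 420, 420]
r5 m[N→φ1] = [6, 6, 8, 9]
r5 m[R→φ0] = [1, 1, 1, 1]
r5 m[L→φ1] = [30, 16, 105, 25]
r5 m[L→φ2] = [288, 288, 540, 210]
r5 m[L→φ3] = [1440, 1152, 756, 210]
r5 m[L→φ4] = [240, 288, 1260, 1050]
r6 m[φ0→N] = [6, 6, 8, 9]
r6 m[φ0→R] = [3360, 3780, 2100, 3360]
r6 m[φ1→N] = [240, 210, 420, 420]
r6 m[φ1→L] = [48, 72, 36, 42]
r6 m[φ2→L] = [5, 4, 7, 5]
r6 m[φ3→L] = [1, 1, 5, 5]
r6 m[φ4→L] = [6, 4, 3, 1]
r6 m[N→φ0] = [240, 210, 420, 420]
r6 m[N→φ1] = [6, 6, 8, 9]
r6 m[R→φ0] = [1, 1, 1, 1]
r6 m[L→φ1] = [30, 16, 105, 25]
r6 m[L→φ2] = [288, 288, 540, 210]
r6 m[L→φ3] = [1440, 1152, 756, 210]
r6 m[L→φ4] = [240, 288, 1260, 1050]
fixed point reached at round 6
traceback from N: (N=3, R=1, L=2), score=3780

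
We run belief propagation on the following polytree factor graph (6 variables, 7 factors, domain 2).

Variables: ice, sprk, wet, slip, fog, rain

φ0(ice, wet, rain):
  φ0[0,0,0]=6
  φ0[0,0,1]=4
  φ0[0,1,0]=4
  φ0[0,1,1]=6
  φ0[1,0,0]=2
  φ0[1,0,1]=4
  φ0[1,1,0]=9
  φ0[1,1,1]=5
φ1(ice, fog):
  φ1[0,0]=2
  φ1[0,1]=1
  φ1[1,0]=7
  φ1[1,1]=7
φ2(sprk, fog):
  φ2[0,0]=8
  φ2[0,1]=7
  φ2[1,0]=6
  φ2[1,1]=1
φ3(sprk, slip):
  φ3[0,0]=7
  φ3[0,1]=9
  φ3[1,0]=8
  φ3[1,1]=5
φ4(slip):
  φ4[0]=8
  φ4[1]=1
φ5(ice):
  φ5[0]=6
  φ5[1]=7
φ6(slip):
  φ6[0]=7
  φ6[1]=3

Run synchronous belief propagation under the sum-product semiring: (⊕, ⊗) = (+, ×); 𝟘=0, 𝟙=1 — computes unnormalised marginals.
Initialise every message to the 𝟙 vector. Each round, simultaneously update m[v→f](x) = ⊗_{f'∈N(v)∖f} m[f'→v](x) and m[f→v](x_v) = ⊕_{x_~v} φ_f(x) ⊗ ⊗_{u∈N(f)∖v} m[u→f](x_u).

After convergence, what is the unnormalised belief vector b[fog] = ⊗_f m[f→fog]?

b[fog] = [7478600, 3735600]

init: all messages = 𝟙 over 2 values
r1 m[φ0→ice] = [20, 20]
r1 m[φ0→wet] = [16, 24]
r1 m[φ0→rain] = [21, 19]
r1 m[φ1→ice] = [3, 14]
r1 m[φ1→fog] = [9, 8]
r1 m[φ2→sprk] = [15, 7]
r1 m[φ2→fog] = [14, 8]
r1 m[φ3→sprk] = [16, 13]
r1 m[φ3→slip] = [15, 14]
r1 m[φ4→slip] = [8, 1]
r1 m[φ5→ice] = [6, 7]
r1 m[φ6→slip] = [7, 3]
r1 m[ice→φ0] = [1, 1]
r1 m[ice→φ1] = [1, 1]
r1 m[ice→φ5] = [1, 1]
r1 m[sprk→φ2] = [1, 1]
r1 m[sprk→φ3] = [1, 1]
r1 m[wet→φ0] = [1, 1]
r1 m[slip→φ3] = [1, 1]
r1 m[slip→φ4] = [1, 1]
r1 m[slip→φ6] = [1, 1]
r1 m[fog→φ1] = [1, 1]
r1 m[fog→φ2] = [1, 1]
r1 m[rain→φ0] = [1, 1]
r2 m[φ0→ice] = [20, 20]
r2 m[φ0→wet] = [16, 24]
r2 m[φ0→rain] = [21, 19]
r2 m[φ1→ice] = [3, 14]
r2 m[φ1→fog] = [9, 8]
r2 m[φ2→sprk] = [15, 7]
r2 m[φ2→fog] = [14, 8]
r2 m[φ3→sprk] = [16, 13]
r2 m[φ3→slip] = [15, 14]
r2 m[φ4→slip] = [8, 1]
r2 m[φ5→ice] = [6, 7]
r2 m[φ6→slip] = [7, 3]
r2 m[ice→φ0] = [18, 98]
r2 m[ice→φ1] = [120, 140]
r2 m[ice→φ5] = [60, 280]
r2 m[sprk→φ2] = [16, 13]
r2 m[sprk→φ3] = [15, 7]
r2 m[wet→φ0] = [1, 1]
r2 m[slip→φ3] = [56, 3]
r2 m[slip→φ4] = [105, 42]
r2 m[slip→φ6] = [120, 14]
r2 m[fog→φ1] = [14, 8]
r2 m[fog→φ2] = [9, 8]
r2 m[rain→φ0] = [1, 1]
r3 m[φ0→ice] = [20, 20]
r3 m[φ0→wet] = [768, 1552]
r3 m[φ0→rain] = [1258, 1062]
r3 m[φ1→ice] = [36, 154]
r3 m[φ1→fog] = [1220, 1100]
r3 m[φ2→sprk] = [128, 62]
r3 m[φ2→fog] = [206, 125]
r3 m[φ3→sprk] = [419, 463]
r3 m[φ3→slip] = [161, 170]
r3 m[φ4→slip] = [8, 1]
r3 m[φ5→ice] = [6, 7]
r3 m[φ6→slip] = [7, 3]
r3 m[ice→φ0] = [18, 98]
r3 m[ice→φ1] = [120, 140]
r3 m[ice→φ5] = [60, 280]
r3 m[sprk→φ2] = [16, 13]
r3 m[sprk→φ3] = [15, 7]
r3 m[wet→φ0] = [1, 1]
r3 m[slip→φ3] = [56, 3]
r3 m[slip→φ4] = [105, 42]
r3 m[slip→φ6] = [120, 14]
r3 m[fog→φ1] = [14, 8]
r3 m[fog→φ2] = [9, 8]
r3 m[rain→φ0] = [1, 1]
r4 m[φ0→ice] = [20, 20]
r4 m[φ0→wet] = [768, 1552]
r4 m[φ0→rain] = [1258, 1062]
r4 m[φ1→ice] = [36, 154]
r4 m[φ1→fog] = [1220, 1100]
r4 m[φ2→sprk] = [128, 62]
r4 m[φ2→fog] = [206, 125]
r4 m[φ3→sprk] = [419, 463]
r4 m[φ3→slip] = [161, 170]
r4 m[φ4→slip] = [8, 1]
r4 m[φ5→ice] = [6, 7]
r4 m[φ6→slip] = [7, 3]
r4 m[ice→φ0] = [216, 1078]
r4 m[ice→φ1] = [120, 140]
r4 m[ice→φ5] = [720, 3080]
r4 m[sprk→φ2] = [419, 463]
r4 m[sprk→φ3] = [128, 62]
r4 m[wet→φ0] = [1, 1]
r4 m[slip→φ3] = [56, 3]
r4 m[slip→φ4] = [1127, 510]
r4 m[slip→φ6] = [1288, 170]
r4 m[fog→φ1] = [206, 125]
r4 m[fog→φ2] = [1220, 1100]
r4 m[rain→φ0] = [1, 1]
r5 m[φ0→ice] = [20, 20]
r5 m[φ0→wet] = [8628, 17252]
r5 m[φ0→rain] = [14018, 11862]
r5 m[φ1→ice] = [537, 2317]
r5 m[φ1→fog] = [1220, 1100]
r5 m[φ2→sprk] = [17460, 8420]
r5 m[φ2→fog] = [6130, 3396]
r5 m[φ3→sprk] = [419, 463]
r5 m[φ3→slip] = [1392, 1462]
r5 m[φ4→slip] = [8, 1]
r5 m[φ5→ice] = [6, 7]
r5 m[φ6→slip] = [7, 3]
r5 m[ice→φ0] = [216, 1078]
r5 m[ice→φ1] = [120, 140]
r5 m[ice→φ5] = [720, 3080]
r5 m[sprk→φ2] = [419, 463]
r5 m[sprk→φ3] = [128, 62]
r5 m[wet→φ0] = [1, 1]
r5 m[slip→φ3] = [56, 3]
r5 m[slip→φ4] = [1127, 510]
r5 m[slip→φ6] = [1288, 170]
r5 m[fog→φ1] = [206, 125]
r5 m[fog→φ2] = [1220, 1100]
r5 m[rain→φ0] = [1, 1]
r6 m[φ0→ice] = [20, 20]
r6 m[φ0→wet] = [8628, 17252]
r6 m[φ0→rain] = [14018, 11862]
r6 m[φ1→ice] = [537, 2317]
r6 m[φ1→fog] = [1220, 1100]
r6 m[φ2→sprk] = [17460, 8420]
r6 m[φ2→fog] = [6130, 3396]
r6 m[φ3→sprk] = [419, 463]
r6 m[φ3→slip] = [1392, 1462]
r6 m[φ4→slip] = [8, 1]
r6 m[φ5→ice] = [6, 7]
r6 m[φ6→slip] = [7, 3]
r6 m[ice→φ0] = [3222, 16219]
r6 m[ice→φ1] = [120, 140]
r6 m[ice→φ5] = [10740, 46340]
r6 m[sprk→φ2] = [419, 463]
r6 m[sprk→φ3] = [17460, 8420]
r6 m[wet→φ0] = [1, 1]
r6 m[slip→φ3] = [56, 3]
r6 m[slip→φ4] = [9744, 4386]
r6 m[slip→φ6] = [11136, 1462]
r6 m[fog→φ1] = [6130, 3396]
r6 m[fog→φ2] = [1220, 1100]
r6 m[rain→φ0] = [1, 1]
r7 m[φ0→ice] = [20, 20]
r7 m[φ0→wet] = [129534, 259286]
r7 m[φ0→rain] = [210629, 178191]
r7 m[φ1→ice] = [15656, 66682]
r7 m[φ1→fog] = [1220, 1100]
r7 m[φ2→sprk] = [17460, 8420]
r7 m[φ2→fog] = [6130, 3396]
r7 m[φ3→sprk] = [419, 463]
r7 m[φ3→slip] = [189580, 199240]
r7 m[φ4→slip] = [8, 1]
r7 m[φ5→ice] = [6, 7]
r7 m[φ6→slip] = [7, 3]
r7 m[ice→φ0] = [3222, 16219]
r7 m[ice→φ1] = [120, 140]
r7 m[ice→φ5] = [10740, 46340]
r7 m[sprk→φ2] = [419, 463]
r7 m[sprk→φ3] = [17460, 8420]
r7 m[wet→φ0] = [1, 1]
r7 m[slip→φ3] = [56, 3]
r7 m[slip→φ4] = [9744, 4386]
r7 m[slip→φ6] = [11136, 1462]
r7 m[fog→φ1] = [6130, 3396]
r7 m[fog→φ2] = [1220, 1100]
r7 m[rain→φ0] = [1, 1]
r8 m[φ0→ice] = [20, 20]
r8 m[φ0→wet] = [129534, 259286]
r8 m[φ0→rain] = [210629, 178191]
r8 m[φ1→ice] = [15656, 66682]
r8 m[φ1→fog] = [1220, 1100]
r8 m[φ2→sprk] = [17460, 8420]
r8 m[φ2→fog] = [6130, 3396]
r8 m[φ3→sprk] = [419, 463]
r8 m[φ3→slip] = [189580, 199240]
r8 m[φ4→slip] = [8, 1]
r8 m[φ5→ice] = [6, 7]
r8 m[φ6→slip] = [7, 3]
r8 m[ice→φ0] = [93936, 466774]
r8 m[ice→φ1] = [120, 140]
r8 m[ice→φ5] = [313120, 1333640]
r8 m[sprk→φ2] = [419, 463]
r8 m[sprk→φ3] = [17460, 8420]
r8 m[wet→φ0] = [1, 1]
r8 m[slip→φ3] = [56, 3]
r8 m[slip→φ4] = [1327060, 597720]
r8 m[slip→φ6] = [1516640, 199240]
r8 m[fog→φ1] = [6130, 3396]
r8 m[fog→φ2] = [1220, 1100]
r8 m[rain→φ0] = [1, 1]
r9 m[φ0→ice] = [20, 20]
r9 m[φ0→wet] = [3740004, 7474196]
r9 m[φ0→rain] = [6073874, 5140326]
r9 m[φ1→ice] = [15656, 66682]
r9 m[φ1→fog] = [1220, 1100]
r9 m[φ2→sprk] = [17460, 8420]
r9 m[φ2→fog] = [6130, 3396]
r9 m[φ3→sprk] = [419, 463]
r9 m[φ3→slip] = [189580, 199240]
r9 m[φ4→slip] = [8, 1]
r9 m[φ5→ice] = [6, 7]
r9 m[φ6→slip] = [7, 3]
r9 m[ice→φ0] = [93936, 466774]
r9 m[ice→φ1] = [120, 140]
r9 m[ice→φ5] = [313120, 1333640]
r9 m[sprk→φ2] = [419, 463]
r9 m[sprk→φ3] = [17460, 8420]
r9 m[wet→φ0] = [1, 1]
r9 m[slip→φ3] = [56, 3]
r9 m[slip→φ4] = [1327060, 597720]
r9 m[slip→φ6] = [1516640, 199240]
r9 m[fog→φ1] = [6130, 3396]
r9 m[fog→φ2] = [1220, 1100]
r9 m[rain→φ0] = [1, 1]
r10 m[φ0→ice] = [20, 20]
r10 m[φ0→wet] = [3740004, 7474196]
r10 m[φ0→rain] = [6073874, 5140326]
r10 m[φ1→ice] = [15656, 66682]
r10 m[φ1→fog] = [1220, 1100]
r10 m[φ2→sprk] = [17460, 8420]
r10 m[φ2→fog] = [6130, 3396]
r10 m[φ3→sprk] = [419, 463]
r10 m[φ3→slip] = [189580, 199240]
r10 m[φ4→slip] = [8, 1]
r10 m[φ5→ice] = [6, 7]
r10 m[φ6→slip] = [7, 3]
r10 m[ice→φ0] = [93936, 466774]
r10 m[ice→φ1] = [120, 140]
r10 m[ice→φ5] = [313120, 1333640]
r10 m[sprk→φ2] = [419, 463]
r10 m[sprk→φ3] = [17460, 8420]
r10 m[wet→φ0] = [1, 1]
r10 m[slip→φ3] = [56, 3]
r10 m[slip→φ4] = [1327060, 597720]
r10 m[slip→φ6] = [1516640, 199240]
r10 m[fog→φ1] = [6130, 3396]
r10 m[fog→φ2] = [1220, 1100]
r10 m[rain→φ0] = [1, 1]
fixed point reached at round 10
b[fog] = ⊗ incoming = [7478600, 3735600]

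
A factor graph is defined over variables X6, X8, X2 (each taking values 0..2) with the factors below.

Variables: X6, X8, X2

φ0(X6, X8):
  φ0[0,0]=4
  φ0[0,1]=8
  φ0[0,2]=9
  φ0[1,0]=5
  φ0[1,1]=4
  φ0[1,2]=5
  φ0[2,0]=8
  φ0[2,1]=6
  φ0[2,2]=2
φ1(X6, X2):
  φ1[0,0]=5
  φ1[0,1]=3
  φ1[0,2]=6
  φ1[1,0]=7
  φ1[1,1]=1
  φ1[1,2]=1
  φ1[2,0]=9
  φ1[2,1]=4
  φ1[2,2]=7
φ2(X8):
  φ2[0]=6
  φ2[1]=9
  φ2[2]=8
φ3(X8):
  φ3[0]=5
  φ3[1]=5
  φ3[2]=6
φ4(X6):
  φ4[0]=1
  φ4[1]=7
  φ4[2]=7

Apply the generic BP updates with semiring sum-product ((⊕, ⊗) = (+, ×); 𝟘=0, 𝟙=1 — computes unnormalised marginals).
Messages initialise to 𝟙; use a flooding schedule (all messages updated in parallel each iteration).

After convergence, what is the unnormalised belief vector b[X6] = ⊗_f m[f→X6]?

b[X6] = [12768, 35910, 84840]

init: all messages = 𝟙 over 3 values
r1 m[φ0→X6] = [21, 14, 16]
r1 m[φ0→X8] = [17, 18, 16]
r1 m[φ1→X6] = [14, 9, 20]
r1 m[φ1→X2] = [21, 8, 14]
r1 m[φ2→X8] = [6, 9, 8]
r1 m[φ3→X8] = [5, 5, 6]
r1 m[φ4→X6] = [1, 7, 7]
r1 m[X6→φ0] = [1, 1, 1]
r1 m[X6→φ1] = [1, 1, 1]
r1 m[X6→φ4] = [1, 1, 1]
r1 m[X8→φ0] = [1, 1, 1]
r1 m[X8→φ2] = [1, 1, 1]
r1 m[X8→φ3] = [1, 1, 1]
r1 m[X2→φ1] = [1, 1, 1]
r2 m[φ0→X6] = [21, 14, 16]
r2 m[φ0→X8] = [17, 18, 16]
r2 m[φ1→X6] = [14, 9, 20]
r2 m[φ1→X2] = [21, 8, 14]
r2 m[φ2→X8] = [6, 9, 8]
r2 m[φ3→X8] = [5, 5, 6]
r2 m[φ4→X6] = [1, 7, 7]
r2 m[X6→φ0] = [14, 63, 140]
r2 m[X6→φ1] = [21, 98, 112]
r2 m[X6→φ4] = [294, 126, 320]
r2 m[X8→φ0] = [30, 45, 48]
r2 m[X8→φ2] = [85, 90, 96]
r2 m[X8→φ3] = [102, 162, 128]
r2 m[X2→φ1] = [1, 1, 1]
r3 m[φ0→X6] = [912, 570, 606]
r3 m[φ0→X8] = [1491, 1204, 721]
r3 m[φ1→X6] = [14, 9, 20]
r3 m[φ1→X2] = [1799, 609, 1008]
r3 m[φ2→X8] = [6, 9, 8]
r3 m[φ3→X8] = [5, 5, 6]
r3 m[φ4→X6] = [1, 7, 7]
r3 m[X6→φ0] = [14, 63, 140]
r3 m[X6→φ1] = [21, 98, 112]
r3 m[X6→φ4] = [294, 126, 320]
r3 m[X8→φ0] = [30, 45, 48]
r3 m[X8→φ2] = [85, 90, 96]
r3 m[X8→φ3] = [102, 162, 128]
r3 m[X2→φ1] = [1, 1, 1]
r4 m[φ0→X6] = [912, 570, 606]
r4 m[φ0→X8] = [1491, 1204, 721]
r4 m[φ1→X6] = [14, 9, 20]
r4 m[φ1→X2] = [1799, 609, 1008]
r4 m[φ2→X8] = [6, 9, 8]
r4 m[φ3→X8] = [5, 5, 6]
r4 m[φ4→X6] = [1, 7, 7]
r4 m[X6→φ0] = [14, 63, 140]
r4 m[X6→φ1] = [912, 3990, 4242]
r4 m[X6→φ4] = [12768, 5130, 12120]
r4 m[X8→φ0] = [30, 45, 48]
r4 m[X8→φ2] = [7455, 6020, 4326]
r4 m[X8→φ3] = [8946, 10836, 5768]
r4 m[X2→φ1] = [1, 1, 1]
r5 m[φ0→X6] = [912, 570, 606]
r5 m[φ0→X8] = [1491, 1204, 721]
r5 m[φ1→X6] = [14, 9, 20]
r5 m[φ1→X2] = [70668, 23694, 39156]
r5 m[φ2→X8] = [6, 9, 8]
r5 m[φ3→X8] = [5, 5, 6]
r5 m[φ4→X6] = [1, 7, 7]
r5 m[X6→φ0] = [14, 63, 140]
r5 m[X6→φ1] = [912, 3990, 4242]
r5 m[X6→φ4] = [12768, 5130, 12120]
r5 m[X8→φ0] = [30, 45, 48]
r5 m[X8→φ2] = [7455, 6020, 4326]
r5 m[X8→φ3] = [8946, 10836, 5768]
r5 m[X2→φ1] = [1, 1, 1]
r6 m[φ0→X6] = [912, 570, 606]
r6 m[φ0→X8] = [1491, 1204, 721]
r6 m[φ1→X6] = [14, 9, 20]
r6 m[φ1→X2] = [70668, 23694, 39156]
r6 m[φ2→X8] = [6, 9, 8]
r6 m[φ3→X8] = [5, 5, 6]
r6 m[φ4→X6] = [1, 7, 7]
r6 m[X6→φ0] = [14, 63, 140]
r6 m[X6→φ1] = [912, 3990, 4242]
r6 m[X6→φ4] = [12768, 5130, 12120]
r6 m[X8→φ0] = [30, 45, 48]
r6 m[X8→φ2] = [7455, 6020, 4326]
r6 m[X8→φ3] = [8946, 10836, 5768]
r6 m[X2→φ1] = [1, 1, 1]
fixed point reached at round 6
b[X6] = ⊗ incoming = [12768, 35910, 84840]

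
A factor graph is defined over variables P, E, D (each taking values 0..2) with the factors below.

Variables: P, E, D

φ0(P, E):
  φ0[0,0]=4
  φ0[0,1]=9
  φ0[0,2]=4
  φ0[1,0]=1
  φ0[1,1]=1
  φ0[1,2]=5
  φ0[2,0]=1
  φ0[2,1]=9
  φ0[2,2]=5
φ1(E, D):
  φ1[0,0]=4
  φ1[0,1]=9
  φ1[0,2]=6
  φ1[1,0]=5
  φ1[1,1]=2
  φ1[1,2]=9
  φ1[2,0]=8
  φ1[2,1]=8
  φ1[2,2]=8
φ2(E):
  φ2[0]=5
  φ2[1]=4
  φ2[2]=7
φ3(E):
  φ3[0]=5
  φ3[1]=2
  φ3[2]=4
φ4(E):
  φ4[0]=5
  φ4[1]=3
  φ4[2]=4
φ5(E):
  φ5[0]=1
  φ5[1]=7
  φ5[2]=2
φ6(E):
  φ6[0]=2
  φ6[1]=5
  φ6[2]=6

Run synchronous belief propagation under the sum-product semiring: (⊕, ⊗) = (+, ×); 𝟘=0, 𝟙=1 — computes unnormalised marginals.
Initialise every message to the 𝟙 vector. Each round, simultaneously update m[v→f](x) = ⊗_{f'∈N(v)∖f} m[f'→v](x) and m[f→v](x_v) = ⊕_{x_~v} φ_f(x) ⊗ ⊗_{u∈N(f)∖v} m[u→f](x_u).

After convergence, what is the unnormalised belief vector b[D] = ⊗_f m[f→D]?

b[D] = [236328, 195948, 303168]

init: all messages = 𝟙 over 3 values
r1 m[φ0→P] = [17, 7, 15]
r1 m[φ0→E] = [6, 19, 14]
r1 m[φ1→E] = [19, 16, 24]
r1 m[φ1→D] = [17, 19, 23]
r1 m[φ2→E] = [5, 4, 7]
r1 m[φ3→E] = [5, 2, 4]
r1 m[φ4→E] = [5, 3, 4]
r1 m[φ5→E] = [1, 7, 2]
r1 m[φ6→E] = [2, 5, 6]
r1 m[P→φ0] = [1, 1, 1]
r1 m[E→φ0] = [1, 1, 1]
r1 m[E→φ1] = [1, 1, 1]
r1 m[E→φ2] = [1, 1, 1]
r1 m[E→φ3] = [1, 1, 1]
r1 m[E→φ4] = [1, 1, 1]
r1 m[E→φ5] = [1, 1, 1]
r1 m[E→φ6] = [1, 1, 1]
r1 m[D→φ1] = [1, 1, 1]
r2 m[φ0→P] = [17, 7, 15]
r2 m[φ0→E] = [6, 19, 14]
r2 m[φ1→E] = [19, 16, 24]
r2 m[φ1→D] = [17, 19, 23]
r2 m[φ2→E] = [5, 4, 7]
r2 m[φ3→E] = [5, 2, 4]
r2 m[φ4→E] = [5, 3, 4]
r2 m[φ5→E] = [1, 7, 2]
r2 m[φ6→E] = [2, 5, 6]
r2 m[P→φ0] = [1, 1, 1]
r2 m[E→φ0] = [4750, 13440, 32256]
r2 m[E→φ1] = [1500, 15960, 18816]
r2 m[E→φ2] = [5700, 63840, 64512]
r2 m[E→φ3] = [5700, 127680, 112896]
r2 m[E→φ4] = [5700, 85120, 112896]
r2 m[E→φ5] = [28500, 36480, 225792]
r2 m[E→φ6] = [14250, 51072, 75264]
r2 m[D→φ1] = [1, 1, 1]
r3 m[φ0→P] = [268984, 179470, 286990]
r3 m[φ0→E] = [6, 19, 14]
r3 m[φ1→E] = [19, 16, 24]
r3 m[φ1→D] = [236328, 195948, 303168]
r3 m[φ2→E] = [5, 4, 7]
r3 m[φ3→E] = [5, 2, 4]
r3 m[φ4→E] = [5, 3, 4]
r3 m[φ5→E] = [1, 7, 2]
r3 m[φ6→E] = [2, 5, 6]
r3 m[P→φ0] = [1, 1, 1]
r3 m[E→φ0] = [4750, 13440, 32256]
r3 m[E→φ1] = [1500, 15960, 18816]
r3 m[E→φ2] = [5700, 63840, 64512]
r3 m[E→φ3] = [5700, 127680, 112896]
r3 m[E→φ4] = [5700, 85120, 112896]
r3 m[E→φ5] = [28500, 36480, 225792]
r3 m[E→φ6] = [14250, 51072, 75264]
r3 m[D→φ1] = [1, 1, 1]
r4 m[φ0→P] = [268984, 179470, 286990]
r4 m[φ0→E] = [6, 19, 14]
r4 m[φ1→E] = [19, 16, 24]
r4 m[φ1→D] = [236328, 195948, 303168]
r4 m[φ2→E] = [5, 4, 7]
r4 m[φ3→E] = [5, 2, 4]
r4 m[φ4→E] = [5, 3, 4]
r4 m[φ5→E] = [1, 7, 2]
r4 m[φ6→E] = [2, 5, 6]
r4 m[P→φ0] = [1, 1, 1]
r4 m[E→φ0] = [4750, 13440, 32256]
r4 m[E→φ1] = [1500, 15960, 18816]
r4 m[E→φ2] = [5700, 63840, 64512]
r4 m[E→φ3] = [5700, 127680, 112896]
r4 m[E→φ4] = [5700, 85120, 112896]
r4 m[E→φ5] = [28500, 36480, 225792]
r4 m[E→φ6] = [14250, 51072, 75264]
r4 m[D→φ1] = [1, 1, 1]
fixed point reached at round 4
b[D] = ⊗ incoming = [236328, 195948, 303168]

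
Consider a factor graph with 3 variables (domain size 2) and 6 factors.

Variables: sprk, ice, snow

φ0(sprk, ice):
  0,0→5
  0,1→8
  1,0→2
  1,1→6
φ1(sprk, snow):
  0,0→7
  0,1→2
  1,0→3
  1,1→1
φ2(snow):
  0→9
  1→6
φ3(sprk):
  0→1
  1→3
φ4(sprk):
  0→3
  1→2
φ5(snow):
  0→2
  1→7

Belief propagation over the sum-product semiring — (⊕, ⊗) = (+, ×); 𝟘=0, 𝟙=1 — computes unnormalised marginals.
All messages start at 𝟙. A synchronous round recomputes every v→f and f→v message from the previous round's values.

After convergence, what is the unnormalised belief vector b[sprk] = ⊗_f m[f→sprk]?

b[sprk] = [8190, 4608]

init: all messages = 𝟙 over 2 values
r1 m[φ0→sprk] = [13, 8]
r1 m[φ0→ice] = [7, 14]
r1 m[φ1→sprk] = [9, 4]
r1 m[φ1→snow] = [10, 3]
r1 m[φ2→snow] = [9, 6]
r1 m[φ3→sprk] = [1, 3]
r1 m[φ4→sprk] = [3, 2]
r1 m[φ5→snow] = [2, 7]
r1 m[sprk→φ0] = [1, 1]
r1 m[sprk→φ1] = [1, 1]
r1 m[sprk→φ3] = [1, 1]
r1 m[sprk→φ4] = [1, 1]
r1 m[ice→φ0] = [1, 1]
r1 m[snow→φ1] = [1, 1]
r1 m[snow→φ2] = [1, 1]
r1 m[snow→φ5] = [1, 1]
r2 m[φ0→sprk] = [13, 8]
r2 m[φ0→ice] = [7, 14]
r2 m[φ1→sprk] = [9, 4]
r2 m[φ1→snow] = [10, 3]
r2 m[φ2→snow] = [9, 6]
r2 m[φ3→sprk] = [1, 3]
r2 m[φ4→sprk] = [3, 2]
r2 m[φ5→snow] = [2, 7]
r2 m[sprk→φ0] = [27, 24]
r2 m[sprk→φ1] = [39, 48]
r2 m[sprk→φ3] = [351, 64]
r2 m[sprk→φ4] = [117, 96]
r2 m[ice→φ0] = [1, 1]
r2 m[snow→φ1] = [18, 42]
r2 m[snow→φ2] = [20, 21]
r2 m[snow→φ5] = [90, 18]
r3 m[φ0→sprk] = [13, 8]
r3 m[φ0→ice] = [183, 360]
r3 m[φ1→sprk] = [210, 96]
r3 m[φ1→snow] = [417, 126]
r3 m[φ2→snow] = [9, 6]
r3 m[φ3→sprk] = [1, 3]
r3 m[φ4→sprk] = [3, 2]
r3 m[φ5→snow] = [2, 7]
r3 m[sprk→φ0] = [27, 24]
r3 m[sprk→φ1] = [39, 48]
r3 m[sprk→φ3] = [351, 64]
r3 m[sprk→φ4] = [117, 96]
r3 m[ice→φ0] = [1, 1]
r3 m[snow→φ1] = [18, 42]
r3 m[snow→φ2] = [20, 21]
r3 m[snow→φ5] = [90, 18]
r4 m[φ0→sprk] = [13, 8]
r4 m[φ0→ice] = [183, 360]
r4 m[φ1→sprk] = [210, 96]
r4 m[φ1→snow] = [417, 126]
r4 m[φ2→snow] = [9, 6]
r4 m[φ3→sprk] = [1, 3]
r4 m[φ4→sprk] = [3, 2]
r4 m[φ5→snow] = [2, 7]
r4 m[sprk→φ0] = [630, 576]
r4 m[sprk→φ1] = [39, 48]
r4 m[sprk→φ3] = [8190, 1536]
r4 m[sprk→φ4] = [2730, 2304]
r4 m[ice→φ0] = [1, 1]
r4 m[snow→φ1] = [18, 42]
r4 m[snow→φ2] = [834, 882]
r4 m[snow→φ5] = [3753, 756]
r5 m[φ0→sprk] = [13, 8]
r5 m[φ0→ice] = [4302, 8496]
r5 m[φ1→sprk] = [210, 96]
r5 m[φ1→snow] = [417, 126]
r5 m[φ2→snow] = [9, 6]
r5 m[φ3→sprk] = [1, 3]
r5 m[φ4→sprk] = [3, 2]
r5 m[φ5→snow] = [2, 7]
r5 m[sprk→φ0] = [630, 576]
r5 m[sprk→φ1] = [39, 48]
r5 m[sprk→φ3] = [8190, 1536]
r5 m[sprk→φ4] = [2730, 2304]
r5 m[ice→φ0] = [1, 1]
r5 m[snow→φ1] = [18, 42]
r5 m[snow→φ2] = [834, 882]
r5 m[snow→φ5] = [3753, 756]
r6 m[φ0→sprk] = [13, 8]
r6 m[φ0→ice] = [4302, 8496]
r6 m[φ1→sprk] = [210, 96]
r6 m[φ1→snow] = [417, 126]
r6 m[φ2→snow] = [9, 6]
r6 m[φ3→sprk] = [1, 3]
r6 m[φ4→sprk] = [3, 2]
r6 m[φ5→snow] = [2, 7]
r6 m[sprk→φ0] = [630, 576]
r6 m[sprk→φ1] = [39, 48]
r6 m[sprk→φ3] = [8190, 1536]
r6 m[sprk→φ4] = [2730, 2304]
r6 m[ice→φ0] = [1, 1]
r6 m[snow→φ1] = [18, 42]
r6 m[snow→φ2] = [834, 882]
r6 m[snow→φ5] = [3753, 756]
fixed point reached at round 6
b[sprk] = ⊗ incoming = [8190, 4608]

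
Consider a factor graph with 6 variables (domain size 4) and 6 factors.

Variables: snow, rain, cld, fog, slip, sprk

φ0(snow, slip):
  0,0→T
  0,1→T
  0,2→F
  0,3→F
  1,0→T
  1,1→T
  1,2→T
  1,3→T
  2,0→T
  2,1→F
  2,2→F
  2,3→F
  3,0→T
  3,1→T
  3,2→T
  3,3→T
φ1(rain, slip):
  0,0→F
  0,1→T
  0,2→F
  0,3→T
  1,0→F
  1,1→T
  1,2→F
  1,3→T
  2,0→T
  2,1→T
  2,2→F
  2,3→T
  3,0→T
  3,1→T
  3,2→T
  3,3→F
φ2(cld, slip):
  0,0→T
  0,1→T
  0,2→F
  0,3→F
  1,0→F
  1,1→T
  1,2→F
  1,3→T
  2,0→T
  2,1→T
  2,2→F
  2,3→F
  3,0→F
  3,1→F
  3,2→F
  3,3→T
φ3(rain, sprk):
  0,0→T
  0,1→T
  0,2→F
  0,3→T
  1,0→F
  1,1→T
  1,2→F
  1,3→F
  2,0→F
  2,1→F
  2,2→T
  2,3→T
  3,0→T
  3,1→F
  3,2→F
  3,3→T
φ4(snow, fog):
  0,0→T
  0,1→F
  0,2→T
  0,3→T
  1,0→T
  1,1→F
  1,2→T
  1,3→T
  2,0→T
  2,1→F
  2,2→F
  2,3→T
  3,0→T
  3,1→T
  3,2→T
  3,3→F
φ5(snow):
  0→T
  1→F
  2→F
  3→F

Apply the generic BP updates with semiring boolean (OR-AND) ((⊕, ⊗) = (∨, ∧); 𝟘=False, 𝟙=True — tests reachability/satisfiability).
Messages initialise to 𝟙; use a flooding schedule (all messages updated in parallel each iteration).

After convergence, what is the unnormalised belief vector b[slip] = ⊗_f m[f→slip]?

b[slip] = [T, T, F, F]

init: all messages = 𝟙 over 4 values
r1 m[φ0→snow] = [T, T, T, T]
r1 m[φ0→slip] = [T, T, T, T]
r1 m[φ1→rain] = [T, T, T, T]
r1 m[φ1→slip] = [T, T, T, T]
r1 m[φ2→cld] = [T, T, T, T]
r1 m[φ2→slip] = [T, T, F, T]
r1 m[φ3→rain] = [T, T, T, T]
r1 m[φ3→sprk] = [T, T, T, T]
r1 m[φ4→snow] = [T, T, T, T]
r1 m[φ4→fog] = [T, T, T, T]
r1 m[φ5→snow] = [T, F, F, F]
r1 m[snow→φ0] = [T, T, T, T]
r1 m[snow→φ4] = [T, T, T, T]
r1 m[snow→φ5] = [T, T, T, T]
r1 m[rain→φ1] = [T, T, T, T]
r1 m[rain→φ3] = [T, T, T, T]
r1 m[cld→φ2] = [T, T, T, T]
r1 m[fog→φ4] = [T, T, T, T]
r1 m[slip→φ0] = [T, T, T, T]
r1 m[slip→φ1] = [T, T, T, T]
r1 m[slip→φ2] = [T, T, T, T]
r1 m[sprk→φ3] = [T, T, T, T]
r2 m[φ0→snow] = [T, T, T, T]
r2 m[φ0→slip] = [T, T, T, T]
r2 m[φ1→rain] = [T, T, T, T]
r2 m[φ1→slip] = [T, T, T, T]
r2 m[φ2→cld] = [T, T, T, T]
r2 m[φ2→slip] = [T, T, F, T]
r2 m[φ3→rain] = [T, T, T, T]
r2 m[φ3→sprk] = [T, T, T, T]
r2 m[φ4→snow] = [T, T, T, T]
r2 m[φ4→fog] = [T, T, T, T]
r2 m[φ5→snow] = [T, F, F, F]
r2 m[snow→φ0] = [T, F, F, F]
r2 m[snow→φ4] = [T, F, F, F]
r2 m[snow→φ5] = [T, T, T, T]
r2 m[rain→φ1] = [T, T, T, T]
r2 m[rain→φ3] = [T, T, T, T]
r2 m[cld→φ2] = [T, T, T, T]
r2 m[fog→φ4] = [T, T, T, T]
r2 m[slip→φ0] = [T, T, F, T]
r2 m[slip→φ1] = [T, T, F, T]
r2 m[slip→φ2] = [T, T, T, T]
r2 m[sprk→φ3] = [T, T, T, T]
r3 m[φ0→snow] = [T, T, T, T]
r3 m[φ0→slip] = [T, T, F, F]
r3 m[φ1→rain] = [T, T, T, T]
r3 m[φ1→slip] = [T, T, T, T]
r3 m[φ2→cld] = [T, T, T, T]
r3 m[φ2→slip] = [T, T, F, T]
r3 m[φ3→rain] = [T, T, T, T]
r3 m[φ3→sprk] = [T, T, T, T]
r3 m[φ4→snow] = [T, T, T, T]
r3 m[φ4→fog] = [T, F, T, T]
r3 m[φ5→snow] = [T, F, F, F]
r3 m[snow→φ0] = [T, F, F, F]
r3 m[snow→φ4] = [T, F, F, F]
r3 m[snow→φ5] = [T, T, T, T]
r3 m[rain→φ1] = [T, T, T, T]
r3 m[rain→φ3] = [T, T, T, T]
r3 m[cld→φ2] = [T, T, T, T]
r3 m[fog→φ4] = [T, T, T, T]
r3 m[slip→φ0] = [T, T, F, T]
r3 m[slip→φ1] = [T, T, F, T]
r3 m[slip→φ2] = [T, T, T, T]
r3 m[sprk→φ3] = [T, T, T, T]
r4 m[φ0→snow] = [T, T, T, T]
r4 m[φ0→slip] = [T, T, F, F]
r4 m[φ1→rain] = [T, T, T, T]
r4 m[φ1→slip] = [T, T, T, T]
r4 m[φ2→cld] = [T, T, T, T]
r4 m[φ2→slip] = [T, T, F, T]
r4 m[φ3→rain] = [T, T, T, T]
r4 m[φ3→sprk] = [T, T, T, T]
r4 m[φ4→snow] = [T, T, T, T]
r4 m[φ4→fog] = [T, F, T, T]
r4 m[φ5→snow] = [T, F, F, F]
r4 m[snow→φ0] = [T, F, F, F]
r4 m[snow→φ4] = [T, F, F, F]
r4 m[snow→φ5] = [T, T, T, T]
r4 m[rain→φ1] = [T, T, T, T]
r4 m[rain→φ3] = [T, T, T, T]
r4 m[cld→φ2] = [T, T, T, T]
r4 m[fog→φ4] = [T, T, T, T]
r4 m[slip→φ0] = [T, T, F, T]
r4 m[slip→φ1] = [T, T, F, F]
r4 m[slip→φ2] = [T, T, F, F]
r4 m[sprk→φ3] = [T, T, T, T]
r5 m[φ0→snow] = [T, T, T, T]
r5 m[φ0→slip] = [T, T, F, F]
r5 m[φ1→rain] = [T, T, T, T]
r5 m[φ1→slip] = [T, T, T, T]
r5 m[φ2→cld] = [T, T, T, F]
r5 m[φ2→slip] = [T, T, F, T]
r5 m[φ3→rain] = [T, T, T, T]
r5 m[φ3→sprk] = [T, T, T, T]
r5 m[φ4→snow] = [T, T, T, T]
r5 m[φ4→fog] = [T, F, T, T]
r5 m[φ5→snow] = [T, F, F, F]
r5 m[snow→φ0] = [T, F, F, F]
r5 m[snow→φ4] = [T, F, F, F]
r5 m[snow→φ5] = [T, T, T, T]
r5 m[rain→φ1] = [T, T, T, T]
r5 m[rain→φ3] = [T, T, T, T]
r5 m[cld→φ2] = [T, T, T, T]
r5 m[fog→φ4] = [T, T, T, T]
r5 m[slip→φ0] = [T, T, F, T]
r5 m[slip→φ1] = [T, T, F, F]
r5 m[slip→φ2] = [T, T, F, F]
r5 m[sprk→φ3] = [T, T, T, T]
r6 m[φ0→snow] = [T, T, T, T]
r6 m[φ0→slip] = [T, T, F, F]
r6 m[φ1→rain] = [T, T, T, T]
r6 m[φ1→slip] = [T, T, T, T]
r6 m[φ2→cld] = [T, T, T, F]
r6 m[φ2→slip] = [T, T, F, T]
r6 m[φ3→rain] = [T, T, T, T]
r6 m[φ3→sprk] = [T, T, T, T]
r6 m[φ4→snow] = [T, T, T, T]
r6 m[φ4→fog] = [T, F, T, T]
r6 m[φ5→snow] = [T, F, F, F]
r6 m[snow→φ0] = [T, F, F, F]
r6 m[snow→φ4] = [T, F, F, F]
r6 m[snow→φ5] = [T, T, T, T]
r6 m[rain→φ1] = [T, T, T, T]
r6 m[rain→φ3] = [T, T, T, T]
r6 m[cld→φ2] = [T, T, T, T]
r6 m[fog→φ4] = [T, T, T, T]
r6 m[slip→φ0] = [T, T, F, T]
r6 m[slip→φ1] = [T, T, F, F]
r6 m[slip→φ2] = [T, T, F, F]
r6 m[sprk→φ3] = [T, T, T, T]
fixed point reached at round 6
b[slip] = ⊗ incoming = [T, T, F, F]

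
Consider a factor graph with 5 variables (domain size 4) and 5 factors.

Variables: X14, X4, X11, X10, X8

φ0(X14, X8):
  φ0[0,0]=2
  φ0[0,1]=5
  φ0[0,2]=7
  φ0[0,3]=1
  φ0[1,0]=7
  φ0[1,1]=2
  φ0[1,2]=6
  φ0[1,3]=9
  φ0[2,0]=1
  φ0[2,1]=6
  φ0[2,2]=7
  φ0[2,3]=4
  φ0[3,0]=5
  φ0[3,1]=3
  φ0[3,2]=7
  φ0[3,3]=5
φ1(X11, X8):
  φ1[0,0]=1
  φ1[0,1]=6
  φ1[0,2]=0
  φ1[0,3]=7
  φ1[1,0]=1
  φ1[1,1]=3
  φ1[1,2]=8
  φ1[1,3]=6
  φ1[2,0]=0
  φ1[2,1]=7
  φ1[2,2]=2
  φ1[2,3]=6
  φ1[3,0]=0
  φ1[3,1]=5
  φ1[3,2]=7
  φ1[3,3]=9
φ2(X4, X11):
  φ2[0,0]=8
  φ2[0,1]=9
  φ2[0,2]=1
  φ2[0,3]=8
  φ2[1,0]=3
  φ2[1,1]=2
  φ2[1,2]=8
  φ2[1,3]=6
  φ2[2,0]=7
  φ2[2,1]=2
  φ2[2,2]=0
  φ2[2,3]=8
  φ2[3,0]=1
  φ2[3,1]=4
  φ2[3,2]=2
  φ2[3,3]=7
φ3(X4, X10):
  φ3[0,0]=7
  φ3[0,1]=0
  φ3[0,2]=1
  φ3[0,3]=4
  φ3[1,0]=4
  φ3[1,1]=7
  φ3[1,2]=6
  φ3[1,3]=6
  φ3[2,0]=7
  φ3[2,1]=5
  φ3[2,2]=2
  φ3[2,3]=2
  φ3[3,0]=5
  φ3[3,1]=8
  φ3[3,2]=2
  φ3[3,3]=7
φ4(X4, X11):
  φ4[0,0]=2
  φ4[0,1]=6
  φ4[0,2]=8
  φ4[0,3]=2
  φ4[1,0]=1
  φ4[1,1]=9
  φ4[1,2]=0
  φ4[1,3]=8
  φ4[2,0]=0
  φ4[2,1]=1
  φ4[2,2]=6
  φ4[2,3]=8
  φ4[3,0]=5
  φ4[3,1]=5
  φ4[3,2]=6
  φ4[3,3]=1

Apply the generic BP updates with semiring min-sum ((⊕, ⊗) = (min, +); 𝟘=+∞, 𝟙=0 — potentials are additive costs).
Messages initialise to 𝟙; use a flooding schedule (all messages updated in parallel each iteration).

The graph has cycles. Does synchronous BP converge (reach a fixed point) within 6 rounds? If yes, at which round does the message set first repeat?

init: all messages = 𝟙 over 4 values
r1 m[φ0→X14] = [1, 2, 1, 3]
r1 m[φ0→X8] = [1, 2, 6, 1]
r1 m[φ1→X11] = [0, 1, 0, 0]
r1 m[φ1→X8] = [0, 3, 0, 6]
r1 m[φ2→X4] = [1, 2, 0, 1]
r1 m[φ2→X11] = [1, 2, 0, 6]
r1 m[φ3→X4] = [0, 4, 2, 2]
r1 m[φ3→X10] = [4, 0, 1, 2]
r1 m[φ4→X4] = [2, 0, 0, 1]
r1 m[φ4→X11] = [0, 1, 0, 1]
r1 m[X14→φ0] = [0, 0, 0, 0]
r1 m[X4→φ2] = [0, 0, 0, 0]
r1 m[X4→φ3] = [0, 0, 0, 0]
r1 m[X4→φ4] = [0, 0, 0, 0]
r1 m[X11→φ1] = [0, 0, 0, 0]
r1 m[X11→φ2] = [0, 0, 0, 0]
r1 m[X11→φ4] = [0, 0, 0, 0]
r1 m[X10→φ3] = [0, 0, 0, 0]
r1 m[X8→φ0] = [0, 0, 0, 0]
r1 m[X8→φ1] = [0, 0, 0, 0]
r2 m[φ0→X14] = [1, 2, 1, 3]
r2 m[φ0→X8] = [1, 2, 6, 1]
r2 m[φ1→X11] = [0, 1, 0, 0]
r2 m[φ1→X8] = [0, 3, 0, 6]
r2 m[φ2→X4] = [1, 2, 0, 1]
r2 m[φ2→X11] = [1, 2, 0, 6]
r2 m[φ3→X4] = [0, 4, 2, 2]
r2 m[φ3→X10] = [4, 0, 1, 2]
r2 m[φ4→X4] = [2, 0, 0, 1]
r2 m[φ4→X11] = [0, 1, 0, 1]
r2 m[X14→φ0] = [0, 0, 0, 0]
r2 m[X4→φ2] = [2, 4, 2, 3]
r2 m[X4→φ3] = [3, 2, 0, 2]
r2 m[X4→φ4] = [1, 6, 2, 3]
r2 m[X11→φ1] = [1, 3, 0, 7]
r2 m[X11→φ2] = [0, 2, 0, 1]
r2 m[X11→φ4] = [1, 3, 0, 6]
r2 m[X10→φ3] = [0, 0, 0, 0]
r2 m[X8→φ0] = [0, 3, 0, 6]
r2 m[X8→φ1] = [1, 2, 6, 1]
r3 m[φ0→X14] = [2, 5, 1, 5]
r3 m[φ0→X8] = [1, 2, 6, 1]
r3 m[φ1→X11] = [2, 2, 1, 1]
r3 m[φ1→X8] = [0, 6, 1, 6]
r3 m[φ2→X4] = [1, 3, 0, 1]
r3 m[φ2→X11] = [4, 4, 2, 10]
r3 m[φ3→X4] = [0, 4, 2, 2]
r3 m[φ3→X10] = [6, 3, 2, 2]
r3 m[φ4→X4] = [3, 0, 1, 6]
r3 m[φ4→X11] = [2, 3, 6, 3]
r3 m[X14→φ0] = [0, 0, 0, 0]
r3 m[X4→φ2] = [2, 4, 2, 3]
r3 m[X4→φ3] = [3, 2, 0, 2]
r3 m[X4→φ4] = [1, 6, 2, 3]
r3 m[X11→φ1] = [1, 3, 0, 7]
r3 m[X11→φ2] = [0, 2, 0, 1]
r3 m[X11→φ4] = [1, 3, 0, 6]
r3 m[X10→φ3] = [0, 0, 0, 0]
r3 m[X8→φ0] = [0, 3, 0, 6]
r3 m[X8→φ1] = [1, 2, 6, 1]
r4 m[φ0→X14] = [2, 5, 1, 5]
r4 m[φ0→X8] = [1, 2, 6, 1]
r4 m[φ1→X11] = [2, 2, 1, 1]
r4 m[φ1→X8] = [0, 6, 1, 6]
r4 m[φ2→X4] = [1, 3, 0, 1]
r4 m[φ2→X11] = [4, 4, 2, 10]
r4 m[φ3→X4] = [0, 4, 2, 2]
r4 m[φ3→X10] = [6, 3, 2, 2]
r4 m[φ4→X4] = [3, 0, 1, 6]
r4 m[φ4→X11] = [2, 3, 6, 3]
r4 m[X14→φ0] = [0, 0, 0, 0]
r4 m[X4→φ2] = [3, 4, 3, 8]
r4 m[X4→φ3] = [4, 3, 1, 7]
r4 m[X4→φ4] = [1, 7, 2, 3]
r4 m[X11→φ1] = [6, 7, 8, 13]
r4 m[X11→φ2] = [4, 5, 7, 4]
r4 m[X11→φ4] = [6, 6, 3, 11]
r4 m[X10→φ3] = [0, 0, 0, 0]
r4 m[X8→φ0] = [0, 6, 1, 6]
r4 m[X8→φ1] = [1, 2, 6, 1]
r5 m[φ0→X14] = [2, 7, 1, 5]
r5 m[φ0→X8] = [1, 2, 6, 1]
r5 m[φ1→X11] = [2, 2, 1, 1]
r5 m[φ1→X8] = [7, 10, 6, 13]
r5 m[φ2→X4] = [8, 7, 7, 5]
r5 m[φ2→X11] = [7, 5, 3, 10]
r5 m[φ3→X4] = [0, 4, 2, 2]
r5 m[φ3→X10] = [7, 4, 3, 3]
r5 m[φ4→X4] = [8, 3, 6, 9]
r5 m[φ4→X11] = [2, 3, 7, 3]
r5 m[X14→φ0] = [0, 0, 0, 0]
r5 m[X4→φ2] = [3, 4, 3, 8]
r5 m[X4→φ3] = [4, 3, 1, 7]
r5 m[X4→φ4] = [1, 7, 2, 3]
r5 m[X11→φ1] = [6, 7, 8, 13]
r5 m[X11→φ2] = [4, 5, 7, 4]
r5 m[X11→φ4] = [6, 6, 3, 11]
r5 m[X10→φ3] = [0, 0, 0, 0]
r5 m[X8→φ0] = [0, 6, 1, 6]
r5 m[X8→φ1] = [1, 2, 6, 1]
r6 m[φ0→X14] = [2, 7, 1, 5]
r6 m[φ0→X8] = [1, 2, 6, 1]
r6 m[φ1→X11] = [2, 2, 1, 1]
r6 m[φ1→X8] = [7, 10, 6, 13]
r6 m[φ2→X4] = [8, 7, 7, 5]
r6 m[φ2→X11] = [7, 5, 3, 10]
r6 m[φ3→X4] = [0, 4, 2, 2]
r6 m[φ3→X10] = [7, 4, 3, 3]
r6 m[φ4→X4] = [8, 3, 6, 9]
r6 m[φ4→X11] = [2, 3, 7, 3]
r6 m[X14→φ0] = [0, 0, 0, 0]
r6 m[X4→φ2] = [8, 7, 8, 11]
r6 m[X4→φ3] = [16, 10, 13, 14]
r6 m[X4→φ4] = [8, 11, 9, 7]
r6 m[X11→φ1] = [9, 8, 10, 13]
r6 m[X11→φ2] = [4, 5, 8, 4]
r6 m[X11→φ4] = [9, 7, 4, 11]
r6 m[X10→φ3] = [0, 0, 0, 0]
r6 m[X8→φ0] = [7, 10, 6, 13]
r6 m[X8→φ1] = [1, 2, 6, 1]
no fixed point within 6 rounds

NOT CONVERGED within 6 rounds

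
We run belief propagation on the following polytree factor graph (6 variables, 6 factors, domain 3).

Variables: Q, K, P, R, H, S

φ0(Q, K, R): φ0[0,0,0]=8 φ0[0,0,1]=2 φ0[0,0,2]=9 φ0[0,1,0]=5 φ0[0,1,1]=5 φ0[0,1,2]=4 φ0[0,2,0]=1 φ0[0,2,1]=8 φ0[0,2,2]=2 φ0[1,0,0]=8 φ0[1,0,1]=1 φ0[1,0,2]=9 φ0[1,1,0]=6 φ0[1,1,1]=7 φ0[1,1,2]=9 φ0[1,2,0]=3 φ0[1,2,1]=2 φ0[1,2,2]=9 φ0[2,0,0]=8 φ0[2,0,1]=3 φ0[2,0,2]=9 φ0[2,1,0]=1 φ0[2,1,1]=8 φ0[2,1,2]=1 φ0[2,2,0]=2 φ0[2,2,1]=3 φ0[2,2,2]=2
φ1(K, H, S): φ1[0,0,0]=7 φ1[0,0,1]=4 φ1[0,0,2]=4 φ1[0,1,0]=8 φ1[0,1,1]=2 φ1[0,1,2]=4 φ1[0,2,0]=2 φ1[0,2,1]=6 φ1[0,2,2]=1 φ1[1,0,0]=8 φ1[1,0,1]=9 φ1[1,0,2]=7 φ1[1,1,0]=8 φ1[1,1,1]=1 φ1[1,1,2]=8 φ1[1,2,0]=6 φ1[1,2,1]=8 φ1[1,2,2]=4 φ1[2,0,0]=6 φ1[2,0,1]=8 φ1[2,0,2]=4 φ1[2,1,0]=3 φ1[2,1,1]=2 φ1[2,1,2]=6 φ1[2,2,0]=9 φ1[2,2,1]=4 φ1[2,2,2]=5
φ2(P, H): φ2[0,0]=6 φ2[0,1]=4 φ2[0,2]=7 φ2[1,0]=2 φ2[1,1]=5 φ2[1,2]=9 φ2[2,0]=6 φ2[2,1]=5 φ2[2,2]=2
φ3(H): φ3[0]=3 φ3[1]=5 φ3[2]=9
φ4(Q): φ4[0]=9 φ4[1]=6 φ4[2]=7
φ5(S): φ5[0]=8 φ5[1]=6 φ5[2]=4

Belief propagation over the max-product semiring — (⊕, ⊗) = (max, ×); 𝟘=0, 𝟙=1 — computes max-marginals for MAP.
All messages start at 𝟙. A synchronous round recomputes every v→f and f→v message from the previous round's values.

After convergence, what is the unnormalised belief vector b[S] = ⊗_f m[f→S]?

b[S] = [419904, 236196, 116640]

init: all messages = 𝟙 over 3 values
r1 m[φ0→Q] = [9, 9, 9]
r1 m[φ0→K] = [9, 9, 9]
r1 m[φ0→R] = [8, 8, 9]
r1 m[φ1→K] = [8, 9, 9]
r1 m[φ1→H] = [9, 8, 9]
r1 m[φ1→S] = [9, 9, 8]
r1 m[φ2→P] = [7, 9, 6]
r1 m[φ2→H] = [6, 5, 9]
r1 m[φ3→H] = [3, 5, 9]
r1 m[φ4→Q] = [9, 6, 7]
r1 m[φ5→S] = [8, 6, 4]
r1 m[Q→φ0] = [1, 1, 1]
r1 m[Q→φ4] = [1, 1, 1]
r1 m[K→φ0] = [1, 1, 1]
r1 m[K→φ1] = [1, 1, 1]
r1 m[P→φ2] = [1, 1, 1]
r1 m[R→φ0] = [1, 1, 1]
r1 m[H→φ1] = [1, 1, 1]
r1 m[H→φ2] = [1, 1, 1]
r1 m[H→φ3] = [1, 1, 1]
r1 m[S→φ1] = [1, 1, 1]
r1 m[S→φ5] = [1, 1, 1]
r2 m[φ0→Q] = [9, 9, 9]
r2 m[φ0→K] = [9, 9, 9]
r2 m[φ0→R] = [8, 8, 9]
r2 m[φ1→K] = [8, 9, 9]
r2 m[φ1→H] = [9, 8, 9]
r2 m[φ1→S] = [9, 9, 8]
r2 m[φ2→P] = [7, 9, 6]
r2 m[φ2→H] = [6, 5, 9]
r2 m[φ3→H] = [3, 5, 9]
r2 m[φ4→Q] = [9, 6, 7]
r2 m[φ5→S] = [8, 6, 4]
r2 m[Q→φ0] = [9, 6, 7]
r2 m[Q→φ4] = [9, 9, 9]
r2 m[K→φ0] = [8, 9, 9]
r2 m[K→φ1] = [9, 9, 9]
r2 m[P→φ2] = [1, 1, 1]
r2 m[R→φ0] = [1, 1, 1]
r2 m[H→φ1] = [18, 25, 81]
r2 m[H→φ2] = [27, 40, 81]
r2 m[H→φ3] = [54, 40, 81]
r2 m[S→φ1] = [8, 6, 4]
r2 m[S→φ5] = [9, 9, 8]
r3 m[φ0→Q] = [72, 81, 72]
r3 m[φ0→K] = [81, 56, 72]
r3 m[φ0→R] = [576, 648, 648]
r3 m[φ1→K] = [2916, 3888, 5832]
r3 m[φ1→H] = [576, 576, 648]
r3 m[φ1→S] = [6561, 5832, 3645]
r3 m[φ2→P] = [567, 729, 200]
r3 m[φ2→H] = [6, 5, 9]
r3 m[φ3→H] = [3, 5, 9]
r3 m[φ4→Q] = [9, 6, 7]
r3 m[φ5→S] = [8, 6, 4]
r3 m[Q→φ0] = [9, 6, 7]
r3 m[Q→φ4] = [9, 9, 9]
r3 m[K→φ0] = [8, 9, 9]
r3 m[K→φ1] = [9, 9, 9]
r3 m[P→φ2] = [1, 1, 1]
r3 m[R→φ0] = [1, 1, 1]
r3 m[H→φ1] = [18, 25, 81]
r3 m[H→φ2] = [27, 40, 81]
r3 m[H→φ3] = [54, 40, 81]
r3 m[S→φ1] = [8, 6, 4]
r3 m[S→φ5] = [9, 9, 8]
r4 m[φ0→Q] = [72, 81, 72]
r4 m[φ0→K] = [81, 56, 72]
r4 m[φ0→R] = [576, 648, 648]
r4 m[φ1→K] = [2916, 3888, 5832]
r4 m[φ1→H] = [576, 576, 648]
r4 m[φ1→S] = [6561, 5832, 3645]
r4 m[φ2→P] = [567, 729, 200]
r4 m[φ2→H] = [6, 5, 9]
r4 m[φ3→H] = [3, 5, 9]
r4 m[φ4→Q] = [9, 6, 7]
r4 m[φ5→S] = [8, 6, 4]
r4 m[Q→φ0] = [9, 6, 7]
r4 m[Q→φ4] = [72, 81, 72]
r4 m[K→φ0] = [2916, 3888, 5832]
r4 m[K→φ1] = [81, 56, 72]
r4 m[P→φ2] = [1, 1, 1]
r4 m[R→φ0] = [1, 1, 1]
r4 m[H→φ1] = [18, 25, 81]
r4 m[H→φ2] = [1728, 2880, 5832]
r4 m[H→φ3] = [3456, 2880, 5832]
r4 m[S→φ1] = [8, 6, 4]
r4 m[S→φ5] = [6561, 5832, 3645]
r5 m[φ0→Q] = [46656, 52488, 31104]
r5 m[φ0→K] = [81, 56, 72]
r5 m[φ0→R] = [209952, 419904, 314928]
r5 m[φ1→K] = [2916, 3888, 5832]
r5 m[φ1→H] = [4536, 5184, 5184]
r5 m[φ1→S] = [52488, 39366, 29160]
r5 m[φ2→P] = [40824, 52488, 14400]
r5 m[φ2→H] = [6, 5, 9]
r5 m[φ3→H] = [3, 5, 9]
r5 m[φ4→Q] = [9, 6, 7]
r5 m[φ5→S] = [8, 6, 4]
r5 m[Q→φ0] = [9, 6, 7]
r5 m[Q→φ4] = [72, 81, 72]
r5 m[K→φ0] = [2916, 3888, 5832]
r5 m[K→φ1] = [81, 56, 72]
r5 m[P→φ2] = [1, 1, 1]
r5 m[R→φ0] = [1, 1, 1]
r5 m[H→φ1] = [18, 25, 81]
r5 m[H→φ2] = [1728, 2880, 5832]
r5 m[H→φ3] = [3456, 2880, 5832]
r5 m[S→φ1] = [8, 6, 4]
r5 m[S→φ5] = [6561, 5832, 3645]
r6 m[φ0→Q] = [46656, 52488, 31104]
r6 m[φ0→K] = [81, 56, 72]
r6 m[φ0→R] = [209952, 419904, 314928]
r6 m[φ1→K] = [2916, 3888, 5832]
r6 m[φ1→H] = [4536, 5184, 5184]
r6 m[φ1→S] = [52488, 39366, 29160]
r6 m[φ2→P] = [40824, 52488, 14400]
r6 m[φ2→H] = [6, 5, 9]
r6 m[φ3→H] = [3, 5, 9]
r6 m[φ4→Q] = [9, 6, 7]
r6 m[φ5→S] = [8, 6, 4]
r6 m[Q→φ0] = [9, 6, 7]
r6 m[Q→φ4] = [46656, 52488, 31104]
r6 m[K→φ0] = [2916, 3888, 5832]
r6 m[K→φ1] = [81, 56, 72]
r6 m[P→φ2] = [1, 1, 1]
r6 m[R→φ0] = [1, 1, 1]
r6 m[H→φ1] = [18, 25, 81]
r6 m[H→φ2] = [13608, 25920, 46656]
r6 m[H→φ3] = [27216, 25920, 46656]
r6 m[S→φ1] = [8, 6, 4]
r6 m[S→φ5] = [52488, 39366, 29160]
r7 m[φ0→Q] = [46656, 52488, 31104]
r7 m[φ0→K] = [81, 56, 72]
r7 m[φ0→R] = [209952, 419904, 314928]
r7 m[φ1→K] = [2916, 3888, 5832]
r7 m[φ1→H] = [4536, 5184, 5184]
r7 m[φ1→S] = [52488, 39366, 29160]
r7 m[φ2→P] = [326592, 419904, 129600]
r7 m[φ2→H] = [6, 5, 9]
r7 m[φ3→H] = [3, 5, 9]
r7 m[φ4→Q] = [9, 6, 7]
r7 m[φ5→S] = [8, 6, 4]
r7 m[Q→φ0] = [9, 6, 7]
r7 m[Q→φ4] = [46656, 52488, 31104]
r7 m[K→φ0] = [2916, 3888, 5832]
r7 m[K→φ1] = [81, 56, 72]
r7 m[P→φ2] = [1, 1, 1]
r7 m[R→φ0] = [1, 1, 1]
r7 m[H→φ1] = [18, 25, 81]
r7 m[H→φ2] = [13608, 25920, 46656]
r7 m[H→φ3] = [27216, 25920, 46656]
r7 m[S→φ1] = [8, 6, 4]
r7 m[S→φ5] = [52488, 39366, 29160]
r8 m[φ0→Q] = [46656, 52488, 31104]
r8 m[φ0→K] = [81, 56, 72]
r8 m[φ0→R] = [209952, 419904, 314928]
r8 m[φ1→K] = [2916, 3888, 5832]
r8 m[φ1→H] = [4536, 5184, 5184]
r8 m[φ1→S] = [52488, 39366, 29160]
r8 m[φ2→P] = [326592, 419904, 129600]
r8 m[φ2→H] = [6, 5, 9]
r8 m[φ3→H] = [3, 5, 9]
r8 m[φ4→Q] = [9, 6, 7]
r8 m[φ5→S] = [8, 6, 4]
r8 m[Q→φ0] = [9, 6, 7]
r8 m[Q→φ4] = [46656, 52488, 31104]
r8 m[K→φ0] = [2916, 3888, 5832]
r8 m[K→φ1] = [81, 56, 72]
r8 m[P→φ2] = [1, 1, 1]
r8 m[R→φ0] = [1, 1, 1]
r8 m[H→φ1] = [18, 25, 81]
r8 m[H→φ2] = [13608, 25920, 46656]
r8 m[H→φ3] = [27216, 25920, 46656]
r8 m[S→φ1] = [8, 6, 4]
r8 m[S→φ5] = [52488, 39366, 29160]
fixed point reached at round 8
b[S] = ⊗ incoming = [419904, 236196, 116640]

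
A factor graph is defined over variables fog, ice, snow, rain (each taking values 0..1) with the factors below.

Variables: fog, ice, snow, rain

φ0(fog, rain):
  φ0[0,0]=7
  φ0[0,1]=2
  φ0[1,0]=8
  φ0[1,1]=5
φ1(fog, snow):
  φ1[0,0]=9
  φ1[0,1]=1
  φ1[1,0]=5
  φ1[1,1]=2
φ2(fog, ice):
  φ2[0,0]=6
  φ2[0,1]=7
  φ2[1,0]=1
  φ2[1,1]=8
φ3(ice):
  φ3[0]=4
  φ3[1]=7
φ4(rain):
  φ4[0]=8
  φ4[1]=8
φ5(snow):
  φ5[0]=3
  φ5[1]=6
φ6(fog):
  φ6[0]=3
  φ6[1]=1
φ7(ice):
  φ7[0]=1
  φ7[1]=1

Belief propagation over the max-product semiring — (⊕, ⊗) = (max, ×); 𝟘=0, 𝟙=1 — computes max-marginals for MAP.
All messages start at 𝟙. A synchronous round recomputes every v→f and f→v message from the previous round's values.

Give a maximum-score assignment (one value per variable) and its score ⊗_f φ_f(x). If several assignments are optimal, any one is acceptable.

init: all messages = 𝟙 over 2 values
r1 m[φ0→fog] = [7, 8]
r1 m[φ0→rain] = [8, 5]
r1 m[φ1→fog] = [9, 5]
r1 m[φ1→snow] = [9, 2]
r1 m[φ2→fog] = [7, 8]
r1 m[φ2→ice] = [6, 8]
r1 m[φ3→ice] = [4, 7]
r1 m[φ4→rain] = [8, 8]
r1 m[φ5→snow] = [3, 6]
r1 m[φ6→fog] = [3, 1]
r1 m[φ7→ice] = [1, 1]
r1 m[fog→φ0] = [1, 1]
r1 m[fog→φ1] = [1, 1]
r1 m[fog→φ2] = [1, 1]
r1 m[fog→φ6] = [1, 1]
r1 m[ice→φ2] = [1, 1]
r1 m[ice→φ3] = [1, 1]
r1 m[ice→φ7] = [1, 1]
r1 m[snow→φ1] = [1, 1]
r1 m[snow→φ5] = [1, 1]
r1 m[rain→φ0] = [1, 1]
r1 m[rain→φ4] = [1, 1]
r2 m[φ0→fog] = [7, 8]
r2 m[φ0→rain] = [8, 5]
r2 m[φ1→fog] = [9, 5]
r2 m[φ1→snow] = [9, 2]
r2 m[φ2→fog] = [7, 8]
r2 m[φ2→ice] = [6, 8]
r2 m[φ3→ice] = [4, 7]
r2 m[φ4→rain] = [8, 8]
r2 m[φ5→snow] = [3, 6]
r2 m[φ6→fog] = [3, 1]
r2 m[φ7→ice] = [1, 1]
r2 m[fog→φ0] = [189, 40]
r2 m[fog→φ1] = [147, 64]
r2 m[fog→φ2] = [189, 40]
r2 m[fog→φ6] = [441, 320]
r2 m[ice→φ2] = [4, 7]
r2 m[ice→φ3] = [6, 8]
r2 m[ice→φ7] = [24, 56]
r2 m[snow→φ1] = [3, 6]
r2 m[snow→φ5] = [9, 2]
r2 m[rain→φ0] = [8, 8]
r2 m[rain→φ4] = [8, 5]
r3 m[φ0→fog] = [56, 64]
r3 m[φ0→rain] = [1323, 378]
r3 m[φ1→fog] = [27, 15]
r3 m[φ1→snow] = [1323, 147]
r3 m[φ2→fog] = [49, 56]
r3 m[φ2→ice] = [1134, 1323]
r3 m[φ3→ice] = [4, 7]
r3 m[φ4→rain] = [8, 8]
r3 m[φ5→snow] = [3, 6]
r3 m[φ6→fog] = [3, 1]
r3 m[φ7→ice] = [1, 1]
r3 m[fog→φ0] = [189, 40]
r3 m[fog→φ1] = [147, 64]
r3 m[fog→φ2] = [189, 40]
r3 m[fog→φ6] = [441, 320]
r3 m[ice→φ2] = [4, 7]
r3 m[ice→φ3] = [6, 8]
r3 m[ice→φ7] = [24, 56]
r3 m[snow→φ1] = [3, 6]
r3 m[snow→φ5] = [9, 2]
r3 m[rain→φ0] = [8, 8]
r3 m[rain→φ4] = [8, 5]
r4 m[φ0→fog] = [56, 64]
r4 m[φ0→rain] = [1323, 378]
r4 m[φ1→fog] = [27, 15]
r4 m[φ1→snow] = [1323, 147]
r4 m[φ2→fog] = [49, 56]
r4 m[φ2→ice] = [1134, 1323]
r4 m[φ3→ice] = [4, 7]
r4 m[φ4→rain] = [8, 8]
r4 m[φ5→snow] = [3, 6]
r4 m[φ6→fog] = [3, 1]
r4 m[φ7→ice] = [1, 1]
r4 m[fog→φ0] = [3969, 840]
r4 m[fog→φ1] = [8232, 3584]
r4 m[fog→φ2] = [4536, 960]
r4 m[fog→φ6] = [74088, 53760]
r4 m[ice→φ2] = [4, 7]
r4 m[ice→φ3] = [1134, 1323]
r4 m[ice→φ7] = [4536, 9261]
r4 m[snow→φ1] = [3, 6]
r4 m[snow→φ5] = [1323, 147]
r4 m[rain→φ0] = [8, 8]
r4 m[rain→φ4] = [1323, 378]
r5 m[φ0→fog] = [56, 64]
r5 m[φ0→rain] = [27783, 7938]
r5 m[φ1→fog] = [27, 15]
r5 m[φ1→snow] = [74088, 8232]
r5 m[φ2→fog] = [49, 56]
r5 m[φ2→ice] = [27216, 31752]
r5 m[φ3→ice] = [4, 7]
r5 m[φ4→rain] = [8, 8]
r5 m[φ5→snow] = [3, 6]
r5 m[φ6→fog] = [3, 1]
r5 m[φ7→ice] = [1, 1]
r5 m[fog→φ0] = [3969, 840]
r5 m[fog→φ1] = [8232, 3584]
r5 m[fog→φ2] = [4536, 960]
r5 m[fog→φ6] = [74088, 53760]
r5 m[ice→φ2] = [4, 7]
r5 m[ice→φ3] = [1134, 1323]
r5 m[ice→φ7] = [4536, 9261]
r5 m[snow→φ1] = [3, 6]
r5 m[snow→φ5] = [1323, 147]
r5 m[rain→φ0] = [8, 8]
r5 m[rain→φ4] = [1323, 378]
r6 m[φ0→fog] = [56, 64]
r6 m[φ0→rain] = [27783, 7938]
r6 m[φ1→fog] = [27, 15]
r6 m[φ1→snow] = [74088, 8232]
r6 m[φ2→fog] = [49, 56]
r6 m[φ2→ice] = [27216, 31752]
r6 m[φ3→ice] = [4, 7]
r6 m[φ4→rain] = [8, 8]
r6 m[φ5→snow] = [3, 6]
r6 m[φ6→fog] = [3, 1]
r6 m[φ7→ice] = [1, 1]
r6 m[fog→φ0] = [3969, 840]
r6 m[fog→φ1] = [8232, 3584]
r6 m[fog→φ2] = [4536, 960]
r6 m[fog→φ6] = [74088, 53760]
r6 m[ice→φ2] = [4, 7]
r6 m[ice→φ3] = [27216, 31752]
r6 m[ice→φ7] = [108864, 222264]
r6 m[snow→φ1] = [3, 6]
r6 m[snow→φ5] = [74088, 8232]
r6 m[rain→φ0] = [8, 8]
r6 m[rain→φ4] = [27783, 7938]
r7 m[φ0→fog] = [56, 64]
r7 m[φ0→rain] = [27783, 7938]
r7 m[φ1→fog] = [27, 15]
r7 m[φ1→snow] = [74088, 8232]
r7 m[φ2→fog] = [49, 56]
r7 m[φ2→ice] = [27216, 31752]
r7 m[φ3→ice] = [4, 7]
r7 m[φ4→rain] = [8, 8]
r7 m[φ5→snow] = [3, 6]
r7 m[φ6→fog] = [3, 1]
r7 m[φ7→ice] = [1, 1]
r7 m[fog→φ0] = [3969, 840]
r7 m[fog→φ1] = [8232, 3584]
r7 m[fog→φ2] = [4536, 960]
r7 m[fog→φ6] = [74088, 53760]
r7 m[ice→φ2] = [4, 7]
r7 m[ice→φ3] = [27216, 31752]
r7 m[ice→φ7] = [108864, 222264]
r7 m[snow→φ1] = [3, 6]
r7 m[snow→φ5] = [74088, 8232]
r7 m[rain→φ0] = [8, 8]
r7 m[rain→φ4] = [27783, 7938]
fixed point reached at round 7
traceback from fog: (fog=0, ice=1, snow=0, rain=0), score=222264

assignment: (fog=0, ice=1, snow=0, rain=0); score = 222264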